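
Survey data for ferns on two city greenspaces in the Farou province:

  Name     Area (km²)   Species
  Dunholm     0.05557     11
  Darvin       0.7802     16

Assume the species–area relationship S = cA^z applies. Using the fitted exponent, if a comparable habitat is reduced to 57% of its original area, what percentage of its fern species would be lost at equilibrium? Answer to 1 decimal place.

z = ln(16/11) / ln(0.7802/0.05557) = 0.3747 / 2.6419 = 0.1418
S_new/S_old = (A_new/A_old)^z = 0.57^0.1418 = exp(0.1418 × -0.5621) = 0.9234
Fraction lost = 1 − 0.9234 = 0.07663

7.7%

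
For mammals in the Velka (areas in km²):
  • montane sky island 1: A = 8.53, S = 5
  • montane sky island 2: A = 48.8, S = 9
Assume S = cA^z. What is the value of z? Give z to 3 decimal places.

Taking logs: ln S = ln c + z ln A, so z = (ln S₂ − ln S₁)/(ln A₂ − ln A₁).
z = ln(9/5) / ln(48.8/8.53) = ln(1.8) / ln(5.721) = 0.5878 / 1.7441 = 0.3370

0.337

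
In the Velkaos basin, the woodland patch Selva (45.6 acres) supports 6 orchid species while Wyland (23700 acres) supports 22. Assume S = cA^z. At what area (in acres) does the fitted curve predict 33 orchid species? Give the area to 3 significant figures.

z = ln(22/6) / ln(23700/45.6) = 1.2993 / 6.2533 = 0.2078
c = 6 / 45.6^0.2078 = 6 / 2.212 = 2.713
A = (33/2.713)^(1/0.2078) ⇒ ln A = ln(12.16)/0.2078 = 12.0247
A = e^12.0247 ≈ 166824 acres

167000 acres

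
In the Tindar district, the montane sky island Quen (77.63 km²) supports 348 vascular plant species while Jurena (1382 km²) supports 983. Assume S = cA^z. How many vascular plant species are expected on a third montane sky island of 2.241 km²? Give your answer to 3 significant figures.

96.9

z = ln(983/348) / ln(1382/77.63) = 1.0384 / 2.8793 = 0.3606
c = 348 / 77.63^0.3606 = 348 / 4.804 = 72.44
S₃ = 72.44 × 2.241^0.3606 = 72.44 × 1.338 ≈ 96.9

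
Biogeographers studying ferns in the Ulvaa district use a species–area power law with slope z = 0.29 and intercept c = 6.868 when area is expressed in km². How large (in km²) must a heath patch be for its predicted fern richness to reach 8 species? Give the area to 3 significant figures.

8 = 6.868 × A^0.29  ⇒  A^0.29 = 8/6.868 = 1.165
ln A = ln(1.165) / 0.29 = 0.1526 / 0.29 = 0.5261
A = e^0.5261 ≈ 1.692 km²

1.69 km²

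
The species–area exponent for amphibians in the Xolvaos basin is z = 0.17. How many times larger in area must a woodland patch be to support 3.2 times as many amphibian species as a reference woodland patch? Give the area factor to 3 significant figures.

(A₂/A₁)^0.17 = 3.2, so A₂/A₁ = 3.2^(1/0.17) = 3.2^5.882
ln(A₂/A₁) = ln 3.2 / 0.17 = 1.1632 / 0.17 = 6.8421
A₂/A₁ = e^6.8421 ≈ 936.4

936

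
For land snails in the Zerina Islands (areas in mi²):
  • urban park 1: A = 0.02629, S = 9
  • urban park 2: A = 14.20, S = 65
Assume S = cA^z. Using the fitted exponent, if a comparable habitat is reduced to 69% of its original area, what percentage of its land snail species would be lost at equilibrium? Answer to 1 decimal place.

11.0%

z = ln(65/9) / ln(14.2/0.02629) = 1.9772 / 6.2918 = 0.3142
S_new/S_old = (A_new/A_old)^z = 0.69^0.3142 = exp(0.3142 × -0.3711) = 0.8899
Fraction lost = 1 − 0.8899 = 0.1101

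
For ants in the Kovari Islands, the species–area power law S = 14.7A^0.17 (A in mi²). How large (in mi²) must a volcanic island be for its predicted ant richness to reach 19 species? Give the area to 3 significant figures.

19 = 14.7 × A^0.17  ⇒  A^0.17 = 19/14.7 = 1.293
ln A = ln(1.293) / 0.17 = 0.2566 / 0.17 = 1.5094
A = e^1.5094 ≈ 4.524 mi²

4.52 mi²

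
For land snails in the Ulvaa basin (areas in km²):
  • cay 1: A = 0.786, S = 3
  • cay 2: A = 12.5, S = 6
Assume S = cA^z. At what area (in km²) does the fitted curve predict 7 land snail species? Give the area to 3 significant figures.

z = ln(6/3) / ln(12.5/0.786) = 0.6931 / 2.7665 = 0.2505
c = 3 / 0.786^0.2505 = 3 / 0.9415 = 3.187
A = (7/3.187)^(1/0.2505) ⇒ ln A = ln(2.197)/0.2505 = 3.1410
A = e^3.1410 ≈ 23.13 km²

23.1 km²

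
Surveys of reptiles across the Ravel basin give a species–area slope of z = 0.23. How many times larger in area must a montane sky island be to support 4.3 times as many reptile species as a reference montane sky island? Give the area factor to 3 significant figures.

(A₂/A₁)^0.23 = 4.3, so A₂/A₁ = 4.3^(1/0.23) = 4.3^4.348
ln(A₂/A₁) = ln 4.3 / 0.23 = 1.4586 / 0.23 = 6.3418
A₂/A₁ = e^6.3418 ≈ 567.8

568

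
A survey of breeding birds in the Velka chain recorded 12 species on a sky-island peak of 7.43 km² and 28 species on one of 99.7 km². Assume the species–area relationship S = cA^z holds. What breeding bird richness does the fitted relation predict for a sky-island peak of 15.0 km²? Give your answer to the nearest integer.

15

z = ln(28/12) / ln(99.7/7.43) = 0.8473 / 2.5966 = 0.3263
c = 12 / 7.43^0.3263 = 12 / 1.924 = 6.237
S₃ = 6.237 × 15^0.3263 = 6.237 × 2.42 ≈ 15.09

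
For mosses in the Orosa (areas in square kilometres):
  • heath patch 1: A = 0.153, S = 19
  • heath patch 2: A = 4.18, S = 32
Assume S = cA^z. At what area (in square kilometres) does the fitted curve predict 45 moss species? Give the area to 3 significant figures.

z = ln(32/19) / ln(4.18/0.153) = 0.5213 / 3.3076 = 0.1576
c = 19 / 0.153^0.1576 = 19 / 0.7439 = 25.54
A = (45/25.54)^(1/0.1576) ⇒ ln A = ln(1.762)/0.1576 = 3.5935
A = e^3.5935 ≈ 36.36 square kilometres

36.4 square kilometres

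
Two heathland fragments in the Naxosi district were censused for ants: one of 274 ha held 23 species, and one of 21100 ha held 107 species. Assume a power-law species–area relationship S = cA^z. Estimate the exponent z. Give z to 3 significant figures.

0.354

Taking logs: ln S = ln c + z ln A, so z = (ln S₂ − ln S₁)/(ln A₂ − ln A₁).
z = ln(107/23) / ln(21100/274) = ln(4.652) / ln(77.01) = 1.5373 / 4.3439 = 0.3539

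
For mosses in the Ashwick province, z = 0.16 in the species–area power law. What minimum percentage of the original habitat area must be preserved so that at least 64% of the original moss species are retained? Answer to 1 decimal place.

Need (A_new/A_old)^0.16 = 0.64, so A_new/A_old = 0.64^(1/0.16) = 0.64^6.25
ln(A_new/A_old) = ln 0.64 / 0.16 = -0.4463 / 0.16 = -2.7893
A_new/A_old = e^-2.7893 ≈ 0.06146

6.1%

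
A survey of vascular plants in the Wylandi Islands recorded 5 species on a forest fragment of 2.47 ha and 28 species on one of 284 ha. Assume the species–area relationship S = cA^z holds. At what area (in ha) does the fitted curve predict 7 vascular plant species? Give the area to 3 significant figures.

6.24 ha

z = ln(28/5) / ln(284/2.47) = 1.7228 / 4.7448 = 0.3631
c = 5 / 2.47^0.3631 = 5 / 1.389 = 3.601
A = (7/3.601)^(1/0.3631) ⇒ ln A = ln(1.944)/0.3631 = 1.8309
A = e^1.8309 ≈ 6.24 ha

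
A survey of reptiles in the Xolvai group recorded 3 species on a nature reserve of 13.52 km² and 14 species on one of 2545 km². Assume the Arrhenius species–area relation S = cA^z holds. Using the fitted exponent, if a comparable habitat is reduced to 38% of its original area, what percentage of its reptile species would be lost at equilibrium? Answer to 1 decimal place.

24.8%

z = ln(14/3) / ln(2545/13.52) = 1.5404 / 5.2377 = 0.2941
S_new/S_old = (A_new/A_old)^z = 0.38^0.2941 = exp(0.2941 × -0.9676) = 0.7523
Fraction lost = 1 − 0.7523 = 0.2477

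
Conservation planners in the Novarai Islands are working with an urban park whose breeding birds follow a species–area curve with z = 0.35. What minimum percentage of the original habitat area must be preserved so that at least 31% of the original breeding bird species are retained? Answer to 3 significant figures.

3.52%

Need (A_new/A_old)^0.35 = 0.31, so A_new/A_old = 0.31^(1/0.35) = 0.31^2.857
ln(A_new/A_old) = ln 0.31 / 0.35 = -1.1712 / 0.35 = -3.3462
A_new/A_old = e^-3.3462 ≈ 0.03522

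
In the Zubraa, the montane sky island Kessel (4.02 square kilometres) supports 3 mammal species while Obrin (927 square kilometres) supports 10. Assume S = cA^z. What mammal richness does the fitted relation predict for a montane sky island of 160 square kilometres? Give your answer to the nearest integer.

7

z = ln(10/3) / ln(927/4.02) = 1.2040 / 5.4407 = 0.2213
c = 3 / 4.02^0.2213 = 3 / 1.361 = 2.205
S₃ = 2.205 × 160^0.2213 = 2.205 × 3.074 ≈ 6.779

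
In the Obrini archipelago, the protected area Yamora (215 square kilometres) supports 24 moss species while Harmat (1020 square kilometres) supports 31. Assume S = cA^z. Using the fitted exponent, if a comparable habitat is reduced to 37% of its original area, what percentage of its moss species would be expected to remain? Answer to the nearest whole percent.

z = ln(31/24) / ln(1020/215) = 0.2559 / 1.5569 = 0.1644
S_new/S_old = (A_new/A_old)^z = 0.37^0.1644 = exp(0.1644 × -0.9943) = 0.8492

85%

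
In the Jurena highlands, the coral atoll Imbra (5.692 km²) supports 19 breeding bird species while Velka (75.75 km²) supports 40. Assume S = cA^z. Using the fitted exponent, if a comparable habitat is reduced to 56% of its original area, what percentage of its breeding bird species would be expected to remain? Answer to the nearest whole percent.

z = ln(40/19) / ln(75.75/5.692) = 0.7444 / 2.5884 = 0.2876
S_new/S_old = (A_new/A_old)^z = 0.56^0.2876 = exp(0.2876 × -0.5798) = 0.8464

85%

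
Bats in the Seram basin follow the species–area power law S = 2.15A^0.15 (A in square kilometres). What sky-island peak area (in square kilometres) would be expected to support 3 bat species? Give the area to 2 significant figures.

3 = 2.15 × A^0.15  ⇒  A^0.15 = 3/2.15 = 1.395
ln A = ln(1.395) / 0.15 = 0.3331 / 0.15 = 2.2210
A = e^2.2210 ≈ 9.216 square kilometres

9.2 square kilometres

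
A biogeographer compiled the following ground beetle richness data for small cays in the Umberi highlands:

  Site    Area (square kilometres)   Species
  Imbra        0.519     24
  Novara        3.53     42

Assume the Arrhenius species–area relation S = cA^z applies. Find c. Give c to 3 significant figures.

z = ln(S₂/S₁) / ln(A₂/A₁) = ln(42/24) / ln(3.53/0.519) = 0.5596 / 1.9171 = 0.2919
c = S₁ / A₁^z = 24 / 0.519^0.2919 = 24 / 0.8258 = 29.06

29.1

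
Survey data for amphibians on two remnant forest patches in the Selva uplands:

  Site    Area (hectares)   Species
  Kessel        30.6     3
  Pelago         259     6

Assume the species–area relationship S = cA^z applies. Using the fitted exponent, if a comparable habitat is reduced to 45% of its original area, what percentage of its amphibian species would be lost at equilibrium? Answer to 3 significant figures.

22.8%

z = ln(6/3) / ln(259/30.6) = 0.6931 / 2.1358 = 0.3245
S_new/S_old = (A_new/A_old)^z = 0.45^0.3245 = exp(0.3245 × -0.7985) = 0.7717
Fraction lost = 1 − 0.7717 = 0.2283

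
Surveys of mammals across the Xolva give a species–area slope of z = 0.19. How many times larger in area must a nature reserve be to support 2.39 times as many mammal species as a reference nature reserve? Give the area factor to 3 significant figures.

98.1

(A₂/A₁)^0.19 = 2.39, so A₂/A₁ = 2.39^(1/0.19) = 2.39^5.263
ln(A₂/A₁) = ln 2.39 / 0.19 = 0.8713 / 0.19 = 4.5858
A₂/A₁ = e^4.5858 ≈ 98.08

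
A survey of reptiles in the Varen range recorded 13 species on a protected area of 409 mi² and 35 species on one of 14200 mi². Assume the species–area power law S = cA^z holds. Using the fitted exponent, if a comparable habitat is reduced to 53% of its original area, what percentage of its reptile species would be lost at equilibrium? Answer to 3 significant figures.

z = ln(35/13) / ln(14200/409) = 0.9904 / 3.5473 = 0.2792
S_new/S_old = (A_new/A_old)^z = 0.53^0.2792 = exp(0.2792 × -0.6349) = 0.8376
Fraction lost = 1 − 0.8376 = 0.1624

16.2%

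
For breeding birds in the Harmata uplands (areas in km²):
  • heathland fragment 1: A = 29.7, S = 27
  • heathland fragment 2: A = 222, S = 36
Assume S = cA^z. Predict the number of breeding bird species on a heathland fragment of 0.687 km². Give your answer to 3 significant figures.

z = ln(36/27) / ln(222/29.7) = 0.2877 / 2.0115 = 0.1430
c = 27 / 29.7^0.1430 = 27 / 1.624 = 16.62
S₃ = 16.62 × 0.687^0.1430 = 16.62 × 0.9477 ≈ 15.75

15.8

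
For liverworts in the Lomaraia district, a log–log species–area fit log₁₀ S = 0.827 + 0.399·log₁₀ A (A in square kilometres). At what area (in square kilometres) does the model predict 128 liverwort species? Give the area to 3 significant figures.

128 = 6.714 × A^0.399  ⇒  A^0.399 = 128/6.714 = 19.06
ln A = ln(19.06) / 0.399 = 2.9478 / 0.399 = 7.3880
A = e^7.3880 ≈ 1616 square kilometres

1620 square kilometres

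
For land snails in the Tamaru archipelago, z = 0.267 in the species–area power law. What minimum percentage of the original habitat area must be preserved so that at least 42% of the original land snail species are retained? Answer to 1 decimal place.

Need (A_new/A_old)^0.267 = 0.42, so A_new/A_old = 0.42^(1/0.267) = 0.42^3.745
ln(A_new/A_old) = ln 0.42 / 0.267 = -0.8675 / 0.267 = -3.2491
A_new/A_old = e^-3.2491 ≈ 0.03881

3.9%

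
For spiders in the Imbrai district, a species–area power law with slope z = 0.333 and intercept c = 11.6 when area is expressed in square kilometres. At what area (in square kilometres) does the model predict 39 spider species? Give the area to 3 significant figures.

39 = 11.6 × A^0.333  ⇒  A^0.333 = 39/11.6 = 3.362
ln A = ln(3.362) / 0.333 = 1.2126 / 0.333 = 3.6413
A = e^3.6413 ≈ 38.14 square kilometres

38.1 square kilometres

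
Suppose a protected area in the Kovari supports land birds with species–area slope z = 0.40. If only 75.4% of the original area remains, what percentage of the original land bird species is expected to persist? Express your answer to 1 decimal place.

89.3%

S_new/S_old = (A_new/A_old)^z = 0.754^0.4
= exp(0.4 × ln 0.754) = exp(0.4 × -0.2824) = exp(-0.1129) ≈ 0.8932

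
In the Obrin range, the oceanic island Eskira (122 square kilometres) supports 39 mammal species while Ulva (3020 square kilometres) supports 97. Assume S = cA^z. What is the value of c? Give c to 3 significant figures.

9.97

z = ln(S₂/S₁) / ln(A₂/A₁) = ln(97/39) / ln(3020/122) = 0.9111 / 3.2090 = 0.2839
c = S₁ / A₁^z = 39 / 122^0.2839 = 39 / 3.912 = 9.969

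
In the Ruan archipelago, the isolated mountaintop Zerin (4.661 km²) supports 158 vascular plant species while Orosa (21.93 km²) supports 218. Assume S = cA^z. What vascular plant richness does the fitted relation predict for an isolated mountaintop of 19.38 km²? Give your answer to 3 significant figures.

z = ln(218/158) / ln(21.93/4.661) = 0.3219 / 1.5486 = 0.2079
c = 158 / 4.661^0.2079 = 158 / 1.377 = 114.7
S₃ = 114.7 × 19.38^0.2079 = 114.7 × 1.852 ≈ 212.5

212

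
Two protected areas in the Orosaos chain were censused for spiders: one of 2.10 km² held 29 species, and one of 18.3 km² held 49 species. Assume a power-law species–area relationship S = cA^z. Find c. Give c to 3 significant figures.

z = ln(S₂/S₁) / ln(A₂/A₁) = ln(49/29) / ln(18.3/2.1) = 0.5245 / 2.1650 = 0.2423
c = S₁ / A₁^z = 29 / 2.1^0.2423 = 29 / 1.197 = 24.23

24.2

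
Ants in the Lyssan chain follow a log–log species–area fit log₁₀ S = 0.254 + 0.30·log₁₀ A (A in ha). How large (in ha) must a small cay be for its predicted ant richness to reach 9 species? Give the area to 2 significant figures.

220 ha

9 = 1.795 × A^0.3  ⇒  A^0.3 = 9/1.795 = 5.015
ln A = ln(5.015) / 0.3 = 1.6124 / 0.3 = 5.3746
A = e^5.3746 ≈ 215.8 ha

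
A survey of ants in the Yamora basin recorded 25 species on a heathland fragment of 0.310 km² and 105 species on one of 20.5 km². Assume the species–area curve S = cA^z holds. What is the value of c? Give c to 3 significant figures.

z = ln(S₂/S₁) / ln(A₂/A₁) = ln(105/25) / ln(20.5/0.31) = 1.4351 / 4.1916 = 0.3424
c = S₁ / A₁^z = 25 / 0.31^0.3424 = 25 / 0.6697 = 37.33

37.3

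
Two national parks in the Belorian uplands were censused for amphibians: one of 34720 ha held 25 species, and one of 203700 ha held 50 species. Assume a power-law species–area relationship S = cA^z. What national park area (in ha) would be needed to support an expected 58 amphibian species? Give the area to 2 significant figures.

z = ln(50/25) / ln(203700/34720) = 0.6931 / 1.7693 = 0.3918
c = 25 / 34720^0.3918 = 25 / 60.09 = 0.416
A = (58/0.416)^(1/0.3918) ⇒ ln A = ln(139.4)/0.3918 = 12.6033
A = e^12.6033 ≈ 297527 ha

300000 ha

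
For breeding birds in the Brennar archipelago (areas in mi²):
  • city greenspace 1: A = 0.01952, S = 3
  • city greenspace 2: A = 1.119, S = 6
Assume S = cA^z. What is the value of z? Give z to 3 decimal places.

Taking logs: ln S = ln c + z ln A, so z = (ln S₂ − ln S₁)/(ln A₂ − ln A₁).
z = ln(6/3) / ln(1.119/0.01952) = ln(2) / ln(57.33) = 0.6931 / 4.0488 = 0.1712

0.171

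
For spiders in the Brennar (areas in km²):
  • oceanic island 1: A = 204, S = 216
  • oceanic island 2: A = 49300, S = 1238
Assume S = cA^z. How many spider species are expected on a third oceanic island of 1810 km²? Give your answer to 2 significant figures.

z = ln(1238/216) / ln(49300/204) = 1.7460 / 5.4876 = 0.3182
c = 216 / 204^0.3182 = 216 / 5.431 = 39.77
S₃ = 39.77 × 1810^0.3182 = 39.77 × 10.88 ≈ 432.6

430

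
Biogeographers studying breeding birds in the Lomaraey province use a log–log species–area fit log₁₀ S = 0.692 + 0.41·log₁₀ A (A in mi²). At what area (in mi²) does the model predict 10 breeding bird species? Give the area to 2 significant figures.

10 = 4.92 × A^0.41  ⇒  A^0.41 = 10/4.92 = 2.032
ln A = ln(2.032) / 0.41 = 0.7092 / 0.41 = 1.7297
A = e^1.7297 ≈ 5.639 mi²

5.6 mi²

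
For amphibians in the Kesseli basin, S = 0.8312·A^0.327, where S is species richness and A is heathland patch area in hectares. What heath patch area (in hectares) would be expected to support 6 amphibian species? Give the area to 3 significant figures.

6 = 0.8312 × A^0.327  ⇒  A^0.327 = 6/0.8312 = 7.218
ln A = ln(7.218) / 0.327 = 1.9766 / 0.327 = 6.0448
A = e^6.0448 ≈ 421.9 hectares

422 hectares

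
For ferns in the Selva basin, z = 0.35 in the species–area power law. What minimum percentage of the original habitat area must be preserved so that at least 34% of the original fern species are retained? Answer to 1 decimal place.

Need (A_new/A_old)^0.35 = 0.34, so A_new/A_old = 0.34^(1/0.35) = 0.34^2.857
ln(A_new/A_old) = ln 0.34 / 0.35 = -1.0788 / 0.35 = -3.0823
A_new/A_old = e^-3.0823 ≈ 0.04585

4.6%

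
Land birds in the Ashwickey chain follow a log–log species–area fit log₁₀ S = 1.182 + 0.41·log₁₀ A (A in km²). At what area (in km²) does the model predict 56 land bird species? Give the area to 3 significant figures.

24.0 km²

56 = 15.21 × A^0.41  ⇒  A^0.41 = 56/15.21 = 3.683
ln A = ln(3.683) / 0.41 = 1.3037 / 0.41 = 3.1797
A = e^3.1797 ≈ 24.04 km²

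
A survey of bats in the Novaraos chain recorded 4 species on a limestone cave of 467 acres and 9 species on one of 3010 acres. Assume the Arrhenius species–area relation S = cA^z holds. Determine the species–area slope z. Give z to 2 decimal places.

Taking logs: ln S = ln c + z ln A, so z = (ln S₂ − ln S₁)/(ln A₂ − ln A₁).
z = ln(9/4) / ln(3010/467) = ln(2.25) / ln(6.445) = 0.8109 / 1.8634 = 0.4352

0.44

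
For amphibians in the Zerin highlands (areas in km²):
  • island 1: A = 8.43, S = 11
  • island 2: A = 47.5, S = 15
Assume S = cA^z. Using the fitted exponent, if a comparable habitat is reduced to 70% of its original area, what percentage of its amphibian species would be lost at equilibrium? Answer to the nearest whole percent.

z = ln(15/11) / ln(47.5/8.43) = 0.3102 / 1.7289 = 0.1794
S_new/S_old = (A_new/A_old)^z = 0.7^0.1794 = exp(0.1794 × -0.3567) = 0.938
Fraction lost = 1 − 0.938 = 0.06198

6%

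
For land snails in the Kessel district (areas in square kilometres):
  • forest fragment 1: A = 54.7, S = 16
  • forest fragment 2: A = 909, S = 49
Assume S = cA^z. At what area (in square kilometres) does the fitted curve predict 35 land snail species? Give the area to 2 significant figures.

390 square kilometres

z = ln(49/16) / ln(909/54.7) = 1.1192 / 2.8105 = 0.3982
c = 16 / 54.7^0.3982 = 16 / 4.922 = 3.251
A = (35/3.251)^(1/0.3982) ⇒ ln A = ln(10.77)/0.3982 = 5.9674
A = e^5.9674 ≈ 390.5 square kilometres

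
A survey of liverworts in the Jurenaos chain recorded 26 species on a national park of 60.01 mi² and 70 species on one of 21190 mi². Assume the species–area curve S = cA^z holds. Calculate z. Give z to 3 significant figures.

0.169

Taking logs: ln S = ln c + z ln A, so z = (ln S₂ − ln S₁)/(ln A₂ − ln A₁).
z = ln(70/26) / ln(21190/60.01) = ln(2.692) / ln(353.1) = 0.9904 / 5.8668 = 0.1688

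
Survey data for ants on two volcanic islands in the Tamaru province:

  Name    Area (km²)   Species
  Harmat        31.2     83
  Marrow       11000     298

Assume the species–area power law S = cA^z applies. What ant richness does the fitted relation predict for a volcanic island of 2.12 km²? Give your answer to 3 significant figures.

46.2

z = ln(298/83) / ln(11000/31.2) = 1.2783 / 5.8652 = 0.2179
c = 83 / 31.2^0.2179 = 83 / 2.117 = 39.21
S₃ = 39.21 × 2.12^0.2179 = 39.21 × 1.178 ≈ 46.19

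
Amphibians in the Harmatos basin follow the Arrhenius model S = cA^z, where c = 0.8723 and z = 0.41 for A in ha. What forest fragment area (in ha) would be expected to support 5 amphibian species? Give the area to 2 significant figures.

5 = 0.8723 × A^0.41  ⇒  A^0.41 = 5/0.8723 = 5.732
ln A = ln(5.732) / 0.41 = 1.7461 / 0.41 = 4.2587
A = e^4.2587 ≈ 70.72 ha

71 ha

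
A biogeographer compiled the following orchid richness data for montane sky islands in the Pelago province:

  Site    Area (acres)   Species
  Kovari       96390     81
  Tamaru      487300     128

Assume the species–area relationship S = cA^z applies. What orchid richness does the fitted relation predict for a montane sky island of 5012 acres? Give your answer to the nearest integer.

35

z = ln(128/81) / ln(487300/96390) = 0.4576 / 1.6205 = 0.2824
c = 81 / 96390^0.2824 = 81 / 25.55 = 3.17
S₃ = 3.17 × 5012^0.2824 = 3.17 × 11.09 ≈ 35.15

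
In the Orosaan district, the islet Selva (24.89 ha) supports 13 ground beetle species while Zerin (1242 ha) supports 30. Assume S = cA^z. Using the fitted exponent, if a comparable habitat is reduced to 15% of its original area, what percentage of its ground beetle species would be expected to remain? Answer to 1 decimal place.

z = ln(30/13) / ln(1242/24.89) = 0.8362 / 3.9100 = 0.2139
S_new/S_old = (A_new/A_old)^z = 0.15^0.2139 = exp(0.2139 × -1.8971) = 0.6665

66.6%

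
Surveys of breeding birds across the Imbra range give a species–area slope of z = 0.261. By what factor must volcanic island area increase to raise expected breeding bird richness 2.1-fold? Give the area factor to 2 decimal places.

17.16

(A₂/A₁)^0.261 = 2.1, so A₂/A₁ = 2.1^(1/0.261) = 2.1^3.831
ln(A₂/A₁) = ln 2.1 / 0.261 = 0.7419 / 0.261 = 2.8427
A₂/A₁ = e^2.8427 ≈ 17.16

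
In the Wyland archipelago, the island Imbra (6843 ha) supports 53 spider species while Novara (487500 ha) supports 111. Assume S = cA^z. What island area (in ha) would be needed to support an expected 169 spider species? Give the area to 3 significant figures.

5510000 ha

z = ln(111/53) / ln(487500/6843) = 0.7392 / 4.2661 = 0.1733
c = 53 / 6843^0.1733 = 53 / 4.619 = 11.47
A = (169/11.47)^(1/0.1733) ⇒ ln A = ln(14.73)/0.1733 = 15.5229
A = e^15.5229 ≈ 5514804 ha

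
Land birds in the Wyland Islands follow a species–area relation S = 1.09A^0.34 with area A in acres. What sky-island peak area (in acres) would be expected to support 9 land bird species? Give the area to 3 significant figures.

497 acres

9 = 1.09 × A^0.34  ⇒  A^0.34 = 9/1.09 = 8.257
ln A = ln(8.257) / 0.34 = 2.1110 / 0.34 = 6.2090
A = e^6.2090 ≈ 497.2 acres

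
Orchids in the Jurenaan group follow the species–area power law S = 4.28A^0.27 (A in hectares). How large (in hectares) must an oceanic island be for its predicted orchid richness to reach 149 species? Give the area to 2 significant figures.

149 = 4.28 × A^0.27  ⇒  A^0.27 = 149/4.28 = 34.81
ln A = ln(34.81) / 0.27 = 3.5500 / 0.27 = 13.1481
A = e^13.1481 ≈ 513047 hectares

510000 hectares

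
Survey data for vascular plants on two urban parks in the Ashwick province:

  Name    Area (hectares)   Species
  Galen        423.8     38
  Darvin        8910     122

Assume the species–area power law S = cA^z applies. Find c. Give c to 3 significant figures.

3.75

z = ln(S₂/S₁) / ln(A₂/A₁) = ln(122/38) / ln(8910/423.8) = 1.1664 / 3.0457 = 0.3830
c = S₁ / A₁^z = 38 / 423.8^0.3830 = 38 / 10.14 = 3.747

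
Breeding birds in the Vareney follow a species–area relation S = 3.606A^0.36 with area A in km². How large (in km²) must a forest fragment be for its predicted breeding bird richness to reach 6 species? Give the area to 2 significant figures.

4.1 km²

6 = 3.606 × A^0.36  ⇒  A^0.36 = 6/3.606 = 1.664
ln A = ln(1.664) / 0.36 = 0.5092 / 0.36 = 1.4143
A = e^1.4143 ≈ 4.114 km²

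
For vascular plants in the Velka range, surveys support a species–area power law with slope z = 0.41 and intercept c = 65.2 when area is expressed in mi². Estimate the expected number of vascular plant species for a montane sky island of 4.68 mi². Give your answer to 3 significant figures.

123

S = 65.2 × 4.68^0.41 = 65.2 × 1.883 ≈ 122.8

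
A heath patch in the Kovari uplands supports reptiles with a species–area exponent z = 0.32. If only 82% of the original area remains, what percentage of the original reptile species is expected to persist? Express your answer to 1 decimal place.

93.8%

S_new/S_old = (A_new/A_old)^z = 0.82^0.32
= exp(0.32 × ln 0.82) = exp(0.32 × -0.1985) = exp(-0.0635) ≈ 0.9385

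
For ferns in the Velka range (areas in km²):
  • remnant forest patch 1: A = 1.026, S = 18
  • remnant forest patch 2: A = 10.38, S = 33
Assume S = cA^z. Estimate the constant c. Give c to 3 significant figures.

17.9

z = ln(S₂/S₁) / ln(A₂/A₁) = ln(33/18) / ln(10.38/1.026) = 0.6061 / 2.3142 = 0.2619
c = S₁ / A₁^z = 18 / 1.026^0.2619 = 18 / 1.007 = 17.88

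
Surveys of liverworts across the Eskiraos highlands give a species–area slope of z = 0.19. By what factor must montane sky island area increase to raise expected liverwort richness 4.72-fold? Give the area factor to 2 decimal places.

(A₂/A₁)^0.19 = 4.72, so A₂/A₁ = 4.72^(1/0.19) = 4.72^5.263
ln(A₂/A₁) = ln 4.72 / 0.19 = 1.5518 / 0.19 = 8.1674
A₂/A₁ = e^8.1674 ≈ 3524

3524.22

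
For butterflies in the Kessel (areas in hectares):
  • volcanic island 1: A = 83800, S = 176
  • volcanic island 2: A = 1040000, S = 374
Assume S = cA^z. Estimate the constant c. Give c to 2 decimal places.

z = ln(S₂/S₁) / ln(A₂/A₁) = ln(374/176) / ln(1040000/83800) = 0.7538 / 2.5185 = 0.2993
c = S₁ / A₁^z = 176 / 83800^0.2993 = 176 / 29.75 = 5.916

5.92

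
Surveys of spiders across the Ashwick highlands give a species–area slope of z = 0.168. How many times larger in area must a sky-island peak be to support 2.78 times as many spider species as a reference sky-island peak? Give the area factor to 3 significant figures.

(A₂/A₁)^0.168 = 2.78, so A₂/A₁ = 2.78^(1/0.168) = 2.78^5.952
ln(A₂/A₁) = ln 2.78 / 0.168 = 1.0225 / 0.168 = 6.0860
A₂/A₁ = e^6.0860 ≈ 439.7

440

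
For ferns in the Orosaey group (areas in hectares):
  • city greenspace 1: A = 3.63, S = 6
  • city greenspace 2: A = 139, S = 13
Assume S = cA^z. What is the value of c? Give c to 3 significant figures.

z = ln(S₂/S₁) / ln(A₂/A₁) = ln(13/6) / ln(139/3.63) = 0.7732 / 3.6452 = 0.2121
c = S₁ / A₁^z = 6 / 3.63^0.2121 = 6 / 1.315 = 4.564

4.56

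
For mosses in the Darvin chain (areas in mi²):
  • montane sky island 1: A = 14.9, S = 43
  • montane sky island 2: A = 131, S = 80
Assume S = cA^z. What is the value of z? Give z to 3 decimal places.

Taking logs: ln S = ln c + z ln A, so z = (ln S₂ − ln S₁)/(ln A₂ − ln A₁).
z = ln(80/43) / ln(131/14.9) = ln(1.86) / ln(8.792) = 0.6208 / 2.1738 = 0.2856

0.286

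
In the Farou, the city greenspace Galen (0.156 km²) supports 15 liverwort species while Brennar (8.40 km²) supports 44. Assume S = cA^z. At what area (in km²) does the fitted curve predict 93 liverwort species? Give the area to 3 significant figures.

z = ln(44/15) / ln(8.4/0.156) = 1.0761 / 3.9861 = 0.2700
c = 15 / 0.156^0.2700 = 15 / 0.6056 = 24.77
A = (93/24.77)^(1/0.2700) ⇒ ln A = ln(3.755)/0.2700 = 4.9004
A = e^4.9004 ≈ 134.3 km²

134 km²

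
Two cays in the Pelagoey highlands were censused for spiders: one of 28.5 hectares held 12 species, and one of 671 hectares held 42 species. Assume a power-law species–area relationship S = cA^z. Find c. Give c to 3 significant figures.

z = ln(S₂/S₁) / ln(A₂/A₁) = ln(42/12) / ln(671/28.5) = 1.2528 / 3.1589 = 0.3966
c = S₁ / A₁^z = 12 / 28.5^0.3966 = 12 / 3.775 = 3.178

3.18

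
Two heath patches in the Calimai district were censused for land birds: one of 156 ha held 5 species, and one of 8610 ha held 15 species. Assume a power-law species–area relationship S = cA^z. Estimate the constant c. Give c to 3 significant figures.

z = ln(S₂/S₁) / ln(A₂/A₁) = ln(15/5) / ln(8610/156) = 1.0986 / 4.0108 = 0.2739
c = S₁ / A₁^z = 5 / 156^0.2739 = 5 / 3.988 = 1.254

1.25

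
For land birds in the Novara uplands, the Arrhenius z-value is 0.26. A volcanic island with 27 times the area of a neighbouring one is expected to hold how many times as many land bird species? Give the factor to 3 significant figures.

2.36

S₂/S₁ = (A₂/A₁)^z = 27^0.26
ln(S₂/S₁) = 0.26 × ln 27 = 0.26 × 3.2958 = 0.8569
S₂/S₁ = e^0.8569 ≈ 2.356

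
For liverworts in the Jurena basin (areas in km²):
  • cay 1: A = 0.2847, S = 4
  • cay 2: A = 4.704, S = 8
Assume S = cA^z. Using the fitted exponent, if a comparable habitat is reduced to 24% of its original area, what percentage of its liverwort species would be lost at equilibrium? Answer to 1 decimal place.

z = ln(8/4) / ln(4.704/0.2847) = 0.6931 / 2.8047 = 0.2471
S_new/S_old = (A_new/A_old)^z = 0.24^0.2471 = exp(0.2471 × -1.4271) = 0.7028
Fraction lost = 1 − 0.7028 = 0.2972

29.7%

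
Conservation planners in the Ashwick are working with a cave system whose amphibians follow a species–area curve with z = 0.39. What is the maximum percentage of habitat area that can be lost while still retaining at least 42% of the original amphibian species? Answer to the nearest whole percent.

Need (A_new/A_old)^0.39 = 0.42, so A_new/A_old = 0.42^(1/0.39) = 0.42^2.564
ln(A_new/A_old) = ln 0.42 / 0.39 = -0.8675 / 0.39 = -2.2244
A_new/A_old = e^-2.2244 ≈ 0.1081
Fraction that can be lost = 1 − 0.1081 = 0.8919

89%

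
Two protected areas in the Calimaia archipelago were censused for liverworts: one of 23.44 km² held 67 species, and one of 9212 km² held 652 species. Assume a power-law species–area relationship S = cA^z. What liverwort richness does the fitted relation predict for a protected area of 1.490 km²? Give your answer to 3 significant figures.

23.5

z = ln(652/67) / ln(9212/23.44) = 2.2754 / 5.9738 = 0.3809
c = 67 / 23.44^0.3809 = 67 / 3.325 = 20.15
S₃ = 20.15 × 1.49^0.3809 = 20.15 × 1.164 ≈ 23.46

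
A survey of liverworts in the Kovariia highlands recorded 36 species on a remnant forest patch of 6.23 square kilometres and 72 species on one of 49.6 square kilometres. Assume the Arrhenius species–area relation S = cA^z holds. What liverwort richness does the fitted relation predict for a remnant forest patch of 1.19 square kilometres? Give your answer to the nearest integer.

z = ln(72/36) / ln(49.6/6.23) = 0.6931 / 2.0746 = 0.3341
c = 36 / 6.23^0.3341 = 36 / 1.843 = 19.54
S₃ = 19.54 × 1.19^0.3341 = 19.54 × 1.06 ≈ 20.71

21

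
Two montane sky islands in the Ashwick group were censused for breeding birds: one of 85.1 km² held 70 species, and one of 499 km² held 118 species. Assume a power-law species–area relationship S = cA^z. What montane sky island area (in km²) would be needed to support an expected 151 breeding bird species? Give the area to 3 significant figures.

z = ln(118/70) / ln(499/85.1) = 0.5222 / 1.7688 = 0.2952
c = 70 / 85.1^0.2952 = 70 / 3.713 = 18.85
A = (151/18.85)^(1/0.2952) ⇒ ln A = ln(8.01)/0.2952 = 7.0479
A = e^7.0479 ≈ 1150 km²

1150 km²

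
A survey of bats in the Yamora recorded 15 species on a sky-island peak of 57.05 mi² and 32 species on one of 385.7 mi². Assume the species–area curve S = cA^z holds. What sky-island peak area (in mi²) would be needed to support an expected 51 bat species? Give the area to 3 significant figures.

1250 mi²

z = ln(32/15) / ln(385.7/57.05) = 0.7577 / 1.9111 = 0.3965
c = 15 / 57.05^0.3965 = 15 / 4.969 = 3.019
A = (51/3.019)^(1/0.3965) ⇒ ln A = ln(16.9)/0.3965 = 7.1307
A = e^7.1307 ≈ 1250 mi²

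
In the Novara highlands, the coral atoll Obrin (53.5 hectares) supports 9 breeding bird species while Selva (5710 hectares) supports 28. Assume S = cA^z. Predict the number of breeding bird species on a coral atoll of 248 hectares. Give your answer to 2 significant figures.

z = ln(28/9) / ln(5710/53.5) = 1.1350 / 4.6703 = 0.2430
c = 9 / 53.5^0.2430 = 9 / 2.63 = 3.421
S₃ = 3.421 × 248^0.2430 = 3.421 × 3.819 ≈ 13.07

13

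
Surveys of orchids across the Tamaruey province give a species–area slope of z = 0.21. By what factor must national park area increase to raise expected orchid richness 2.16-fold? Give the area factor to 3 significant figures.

39.1

(A₂/A₁)^0.21 = 2.16, so A₂/A₁ = 2.16^(1/0.21) = 2.16^4.762
ln(A₂/A₁) = ln 2.16 / 0.21 = 0.7701 / 0.21 = 3.6672
A₂/A₁ = e^3.6672 ≈ 39.14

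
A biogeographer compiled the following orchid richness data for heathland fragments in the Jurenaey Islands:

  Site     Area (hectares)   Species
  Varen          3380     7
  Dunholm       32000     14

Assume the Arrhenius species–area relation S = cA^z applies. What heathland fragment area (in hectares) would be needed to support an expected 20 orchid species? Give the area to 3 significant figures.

z = ln(14/7) / ln(32000/3380) = 0.6931 / 2.2479 = 0.3084
c = 7 / 3380^0.3084 = 7 / 12.25 = 0.5714
A = (20/0.5714)^(1/0.3084) ⇒ ln A = ln(35)/0.3084 = 11.5302
A = e^11.5302 ≈ 101740 hectares

102000 hectares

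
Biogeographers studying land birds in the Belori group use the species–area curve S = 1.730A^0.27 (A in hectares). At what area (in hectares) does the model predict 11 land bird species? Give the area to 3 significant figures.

945 hectares

11 = 1.73 × A^0.27  ⇒  A^0.27 = 11/1.73 = 6.358
ln A = ln(6.358) / 0.27 = 1.8498 / 0.27 = 6.8510
A = e^6.8510 ≈ 944.8 hectares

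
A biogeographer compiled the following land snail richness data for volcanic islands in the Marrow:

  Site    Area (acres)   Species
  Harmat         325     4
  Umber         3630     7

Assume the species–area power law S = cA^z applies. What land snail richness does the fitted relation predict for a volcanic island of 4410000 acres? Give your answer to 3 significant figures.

36.3

z = ln(7/4) / ln(3630/325) = 0.5596 / 2.4132 = 0.2319
c = 4 / 325^0.2319 = 4 / 3.824 = 1.046
S₃ = 1.046 × 4410000^0.2319 = 1.046 × 34.74 ≈ 36.34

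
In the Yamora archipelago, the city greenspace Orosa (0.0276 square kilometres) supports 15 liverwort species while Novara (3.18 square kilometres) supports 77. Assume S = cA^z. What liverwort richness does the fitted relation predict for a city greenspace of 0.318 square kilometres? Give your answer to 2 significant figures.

35

z = ln(77/15) / ln(3.18/0.0276) = 1.6358 / 4.7468 = 0.3446
c = 15 / 0.0276^0.3446 = 15 / 0.2902 = 51.68
S₃ = 51.68 × 0.318^0.3446 = 51.68 × 0.6738 ≈ 34.82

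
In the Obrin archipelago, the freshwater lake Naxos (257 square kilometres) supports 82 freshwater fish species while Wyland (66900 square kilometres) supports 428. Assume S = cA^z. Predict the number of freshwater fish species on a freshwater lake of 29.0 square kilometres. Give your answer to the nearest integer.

z = ln(428/82) / ln(66900/257) = 1.6524 / 5.5619 = 0.2971
c = 82 / 257^0.2971 = 82 / 5.2 = 15.77
S₃ = 15.77 × 29^0.2971 = 15.77 × 2.719 ≈ 42.89

43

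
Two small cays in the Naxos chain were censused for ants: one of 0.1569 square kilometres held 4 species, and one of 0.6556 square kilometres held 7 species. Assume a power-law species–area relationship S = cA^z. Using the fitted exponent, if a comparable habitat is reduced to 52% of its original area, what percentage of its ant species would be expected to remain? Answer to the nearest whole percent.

z = ln(7/4) / ln(0.6556/0.1569) = 0.5596 / 1.4299 = 0.3914
S_new/S_old = (A_new/A_old)^z = 0.52^0.3914 = exp(0.3914 × -0.6539) = 0.7742

77%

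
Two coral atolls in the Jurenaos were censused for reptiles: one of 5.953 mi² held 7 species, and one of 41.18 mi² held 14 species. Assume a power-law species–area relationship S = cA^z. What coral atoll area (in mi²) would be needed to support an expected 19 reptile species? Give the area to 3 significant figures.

96.5 mi²

z = ln(14/7) / ln(41.18/5.953) = 0.6931 / 1.9341 = 0.3584
c = 7 / 5.953^0.3584 = 7 / 1.895 = 3.694
A = (19/3.694)^(1/0.3584) ⇒ ln A = ln(5.144)/0.3584 = 4.5700
A = e^4.5700 ≈ 96.55 mi²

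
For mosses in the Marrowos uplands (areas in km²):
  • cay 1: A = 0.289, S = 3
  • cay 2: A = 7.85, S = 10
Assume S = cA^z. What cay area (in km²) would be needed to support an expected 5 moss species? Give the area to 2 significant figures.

1.2 km²

z = ln(10/3) / ln(7.85/0.289) = 1.2040 / 3.3018 = 0.3646
c = 3 / 0.289^0.3646 = 3 / 0.636 = 4.717
A = (5/4.717)^(1/0.3646) ⇒ ln A = ln(1.06)/0.3646 = 0.1596
A = e^0.1596 ≈ 1.173 km²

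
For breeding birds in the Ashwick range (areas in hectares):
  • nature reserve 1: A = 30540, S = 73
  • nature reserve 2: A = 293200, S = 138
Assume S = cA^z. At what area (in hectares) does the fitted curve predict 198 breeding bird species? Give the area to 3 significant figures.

1060000 hectares

z = ln(138/73) / ln(293200/30540) = 0.6368 / 2.2618 = 0.2815
c = 73 / 30540^0.2815 = 73 / 18.31 = 3.987
A = (198/3.987)^(1/0.2815) ⇒ ln A = ln(49.66)/0.2815 = 13.8709
A = e^13.8709 ≈ 1056938 hectares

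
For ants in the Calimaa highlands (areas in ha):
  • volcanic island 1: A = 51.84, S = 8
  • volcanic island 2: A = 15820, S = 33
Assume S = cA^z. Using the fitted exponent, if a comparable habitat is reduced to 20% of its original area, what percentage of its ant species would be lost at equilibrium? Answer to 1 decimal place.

z = ln(33/8) / ln(15820/51.84) = 1.4171 / 5.7209 = 0.2477
S_new/S_old = (A_new/A_old)^z = 0.2^0.2477 = exp(0.2477 × -1.6094) = 0.6712
Fraction lost = 1 − 0.6712 = 0.3288

32.9%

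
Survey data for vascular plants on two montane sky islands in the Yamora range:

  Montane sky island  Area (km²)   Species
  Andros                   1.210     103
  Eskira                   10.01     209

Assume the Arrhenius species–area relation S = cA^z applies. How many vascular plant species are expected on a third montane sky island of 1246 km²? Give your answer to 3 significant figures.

z = ln(209/103) / ln(10.01/1.21) = 0.7076 / 2.1130 = 0.3349
c = 103 / 1.21^0.3349 = 103 / 1.066 = 96.63
S₃ = 96.63 × 1246^0.3349 = 96.63 × 10.88 ≈ 1051

1050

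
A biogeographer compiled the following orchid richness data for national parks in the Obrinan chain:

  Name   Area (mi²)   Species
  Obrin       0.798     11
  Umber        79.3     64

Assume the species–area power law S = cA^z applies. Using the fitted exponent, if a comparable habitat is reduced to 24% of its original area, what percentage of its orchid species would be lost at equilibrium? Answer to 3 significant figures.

z = ln(64/11) / ln(79.3/0.798) = 1.7610 / 4.5989 = 0.3829
S_new/S_old = (A_new/A_old)^z = 0.24^0.3829 = exp(0.3829 × -1.4271) = 0.579
Fraction lost = 1 − 0.579 = 0.421

42.1%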